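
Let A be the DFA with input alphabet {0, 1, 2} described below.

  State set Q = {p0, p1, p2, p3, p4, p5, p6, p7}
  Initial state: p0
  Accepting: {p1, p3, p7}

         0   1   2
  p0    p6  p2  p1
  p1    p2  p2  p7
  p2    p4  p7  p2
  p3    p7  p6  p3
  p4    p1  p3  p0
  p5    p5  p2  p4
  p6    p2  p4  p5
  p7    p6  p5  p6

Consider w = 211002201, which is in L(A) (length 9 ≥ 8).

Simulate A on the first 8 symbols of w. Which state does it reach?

State sequence: p0 -2-> p1 -1-> p2 -1-> p7 -0-> p6 -0-> p2 -2-> p2 -2-> p2 -0-> p4

After reading 8 characters, A is in state p4.
(This kind of state-tracing is the core of the pumping-lemma construction: with 8 states, pigeonhole forces a repeat within the first 8 steps.)

p4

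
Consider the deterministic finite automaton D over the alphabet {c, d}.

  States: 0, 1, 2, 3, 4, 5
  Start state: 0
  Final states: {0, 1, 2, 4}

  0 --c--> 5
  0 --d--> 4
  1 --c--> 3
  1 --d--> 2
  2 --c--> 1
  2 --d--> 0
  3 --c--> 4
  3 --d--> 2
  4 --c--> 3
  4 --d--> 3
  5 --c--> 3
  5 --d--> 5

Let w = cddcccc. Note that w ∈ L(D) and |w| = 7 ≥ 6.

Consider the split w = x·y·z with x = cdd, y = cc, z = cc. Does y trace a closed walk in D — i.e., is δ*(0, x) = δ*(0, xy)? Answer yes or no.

no

Run of D on the first 5 characters of w = c d d c c:
  step 0: 0  (start)
  step 1: 5  (read c: 0→5)
  step 2: 5  (read d: 5→5)
  step 3: 5  (read d: 5→5)
  step 4: 3  (read c: 5→3)
  step 5: 4  (read c: 3→4)

After x (step 3): 5. After xy (step 5): 4.
They differ (5 ≠ 4), so y is not a cycle from the state after x; this split is not the one the pumping-lemma construction produces, and pumping y need not keep the string in L(D).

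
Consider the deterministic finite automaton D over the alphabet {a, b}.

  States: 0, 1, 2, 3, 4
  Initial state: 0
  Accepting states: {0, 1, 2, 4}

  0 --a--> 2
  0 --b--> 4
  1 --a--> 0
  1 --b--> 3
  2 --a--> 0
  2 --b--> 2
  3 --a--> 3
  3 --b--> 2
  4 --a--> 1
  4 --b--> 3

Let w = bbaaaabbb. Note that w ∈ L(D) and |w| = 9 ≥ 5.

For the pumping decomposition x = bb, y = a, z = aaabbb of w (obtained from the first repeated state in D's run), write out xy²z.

bbaaaaabbb

xy^2z = bb·a·a·aaabbb = bbaaaaabbb.
Reading y = a takes D from 3 back to 3, so after x·y·y the machine is still in 3, and z then leads to the accepting state 2. Hence bbaaaaabbb ∈ L(D).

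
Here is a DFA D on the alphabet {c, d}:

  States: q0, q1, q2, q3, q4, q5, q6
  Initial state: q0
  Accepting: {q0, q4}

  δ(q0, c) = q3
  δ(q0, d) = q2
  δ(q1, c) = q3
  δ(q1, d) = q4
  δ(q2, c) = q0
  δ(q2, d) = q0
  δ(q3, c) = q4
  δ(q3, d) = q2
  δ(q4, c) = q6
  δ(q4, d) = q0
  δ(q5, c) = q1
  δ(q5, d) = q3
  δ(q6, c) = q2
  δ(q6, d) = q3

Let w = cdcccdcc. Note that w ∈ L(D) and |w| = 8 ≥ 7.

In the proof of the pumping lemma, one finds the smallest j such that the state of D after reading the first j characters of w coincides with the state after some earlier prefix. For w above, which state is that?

Run of D on w = c d c c c d c c:
  step 0: q0  (start)
  step 1: q3  (read c: q0→q3)
  step 2: q2  (read d: q3→q2)
  step 3: q0  (read c: q2→q0)   ← first repeat (q0 seen earlier)
  step 4: q3  (read c: q0→q3)
  step 5: q4  (read c: q3→q4)
  step 6: q0  (read d: q4→q0)
  step 7: q3  (read c: q0→q3)
  step 8: q4  (read c: q3→q4)

The earliest repeat is at step j = 3: D is in q0, which it already visited at step i = 0.

q0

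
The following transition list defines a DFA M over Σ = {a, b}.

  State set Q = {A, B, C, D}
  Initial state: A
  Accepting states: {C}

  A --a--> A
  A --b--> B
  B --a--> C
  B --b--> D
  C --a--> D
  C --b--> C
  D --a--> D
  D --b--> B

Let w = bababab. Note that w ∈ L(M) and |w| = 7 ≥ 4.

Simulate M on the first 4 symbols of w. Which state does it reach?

Run of M on the first 4 characters of w = b a b a:
  step 0: A  (start)
  step 1: B  (read b: A→B)
  step 2: C  (read a: B→C)
  step 3: C  (read b: C→C)
  step 4: D  (read a: C→D)

After reading 4 characters, M is in state D.
(This kind of state-tracing is the core of the pumping-lemma construction: with 4 states, pigeonhole forces a repeat within the first 4 steps.)

D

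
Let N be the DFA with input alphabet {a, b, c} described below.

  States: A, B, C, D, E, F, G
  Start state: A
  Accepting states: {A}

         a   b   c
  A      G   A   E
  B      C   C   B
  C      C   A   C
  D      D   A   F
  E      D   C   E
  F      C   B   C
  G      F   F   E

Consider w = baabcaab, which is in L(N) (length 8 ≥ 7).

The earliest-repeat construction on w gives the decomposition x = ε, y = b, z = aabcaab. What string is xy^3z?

bbbaabcaab

xy^3z = ε·b·b·b·aabcaab = bbbaabcaab.
Reading y = b takes N from A back to A, so after x·y·y·y the machine is still in A, and z then leads to the accepting state A. Hence bbbaabcaab ∈ L(N).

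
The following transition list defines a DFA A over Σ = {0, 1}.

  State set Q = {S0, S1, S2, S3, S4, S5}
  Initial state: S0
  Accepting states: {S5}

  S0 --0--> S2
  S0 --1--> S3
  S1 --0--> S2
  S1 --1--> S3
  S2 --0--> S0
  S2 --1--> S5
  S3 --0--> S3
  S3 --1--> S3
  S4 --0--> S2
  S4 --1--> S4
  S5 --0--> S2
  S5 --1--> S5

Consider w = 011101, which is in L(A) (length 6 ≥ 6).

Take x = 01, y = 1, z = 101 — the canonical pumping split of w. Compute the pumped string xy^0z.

01101

xy⁰z = xz = 01·101 = 01101.
Reading y = 1 takes A from S5 back to S5, so after x the machine is still in S5, and z then leads to the accepting state S5. Hence 01101 ∈ L(A).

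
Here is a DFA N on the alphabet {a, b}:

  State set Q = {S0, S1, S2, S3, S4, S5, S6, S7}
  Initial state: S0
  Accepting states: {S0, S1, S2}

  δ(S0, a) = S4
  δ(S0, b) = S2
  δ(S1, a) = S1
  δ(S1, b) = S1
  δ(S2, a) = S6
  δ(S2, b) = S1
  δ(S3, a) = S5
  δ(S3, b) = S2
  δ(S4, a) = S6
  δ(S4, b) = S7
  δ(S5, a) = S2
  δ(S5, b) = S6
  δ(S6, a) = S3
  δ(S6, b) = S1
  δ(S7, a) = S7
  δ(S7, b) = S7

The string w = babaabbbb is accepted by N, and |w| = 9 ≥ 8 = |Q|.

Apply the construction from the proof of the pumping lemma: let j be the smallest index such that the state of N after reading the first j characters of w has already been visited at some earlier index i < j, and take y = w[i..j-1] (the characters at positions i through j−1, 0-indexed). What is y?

a

Run of N on w = b a b a a b b b b:
  step 0: S0  (start)
  step 1: S2  (read b: S0→S2)
  step 2: S6  (read a: S2→S6)
  step 3: S1  (read b: S6→S1)
  step 4: S1  (read a: S1→S1)   ← first repeat (S1 seen earlier)
  step 5: S1  (read a: S1→S1)
  step 6: S1  (read b: S1→S1)
  step 7: S1  (read b: S1→S1)
  step 8: S1  (read b: S1→S1)
  step 9: S1  (read b: S1→S1)

So i = 3, j = 4, giving x = w[0:3] = bab, y = w[3:4] = a, z = w[4:9] = abbbb.
Check: |xy| = 4 ≤ 8 and |y| = 1 ≥ 1. Reading y takes N from S1 back to S1, so every xyⁱz is accepted.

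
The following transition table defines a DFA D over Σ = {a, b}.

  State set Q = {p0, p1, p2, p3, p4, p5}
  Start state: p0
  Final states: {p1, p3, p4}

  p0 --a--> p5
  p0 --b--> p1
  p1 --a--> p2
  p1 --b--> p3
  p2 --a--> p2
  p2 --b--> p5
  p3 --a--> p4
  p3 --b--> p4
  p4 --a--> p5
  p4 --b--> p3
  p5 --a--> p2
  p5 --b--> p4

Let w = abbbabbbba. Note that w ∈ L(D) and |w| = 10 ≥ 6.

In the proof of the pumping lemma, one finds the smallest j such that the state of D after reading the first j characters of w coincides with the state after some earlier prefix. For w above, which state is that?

p4

Run of D on w = a b b b a b b b b a:
  step 0: p0  (start)
  step 1: p5  (read a: p0→p5)
  step 2: p4  (read b: p5→p4)
  step 3: p3  (read b: p4→p3)
  step 4: p4  (read b: p3→p4)   ← first repeat (p4 seen earlier)
  step 5: p5  (read a: p4→p5)
  step 6: p4  (read b: p5→p4)
  step 7: p3  (read b: p4→p3)
  step 8: p4  (read b: p3→p4)
  step 9: p3  (read b: p4→p3)
  step 10: p4  (read a: p3→p4)

The earliest repeat is at step j = 4: D is in p4, which it already visited at step i = 2.
The DFA has 6 states, so the proof of the pumping lemma guarantees a repeated state among the first 6+1 visited; the segment between the two visits is the pumpable y.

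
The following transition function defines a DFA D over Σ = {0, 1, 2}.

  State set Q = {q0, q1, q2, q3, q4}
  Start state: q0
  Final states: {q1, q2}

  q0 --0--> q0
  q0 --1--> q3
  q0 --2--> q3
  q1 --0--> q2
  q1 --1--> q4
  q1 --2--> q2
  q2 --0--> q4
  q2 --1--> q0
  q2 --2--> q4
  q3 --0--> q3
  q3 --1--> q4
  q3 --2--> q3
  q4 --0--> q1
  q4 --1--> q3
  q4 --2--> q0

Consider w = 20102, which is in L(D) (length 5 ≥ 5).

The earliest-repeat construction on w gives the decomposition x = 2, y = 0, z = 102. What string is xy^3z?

xy^3z = 2·0·0·0·102 = 2000102.
Reading y = 0 takes D from q3 back to q3, so after x·y·y·y the machine is still in q3, and z then leads to the accepting state q2. Hence 2000102 ∈ L(D).

2000102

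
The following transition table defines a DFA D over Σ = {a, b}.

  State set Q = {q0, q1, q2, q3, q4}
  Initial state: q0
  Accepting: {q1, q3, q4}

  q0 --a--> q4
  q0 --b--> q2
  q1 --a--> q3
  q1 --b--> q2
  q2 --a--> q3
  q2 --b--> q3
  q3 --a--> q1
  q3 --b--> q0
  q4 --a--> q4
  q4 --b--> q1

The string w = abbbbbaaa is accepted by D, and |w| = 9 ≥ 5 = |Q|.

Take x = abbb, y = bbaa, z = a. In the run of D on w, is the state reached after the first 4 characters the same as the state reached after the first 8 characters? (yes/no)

Run of D on the first 8 characters of w = a b b b b b a a:
  step 0: q0  (start)
  step 1: q4  (read a: q0→q4)
  step 2: q1  (read b: q4→q1)
  step 3: q2  (read b: q1→q2)
  step 4: q3  (read b: q2→q3)
  step 5: q0  (read b: q3→q0)
  step 6: q2  (read b: q0→q2)
  step 7: q3  (read a: q2→q3)
  step 8: q1  (read a: q3→q1)

After x (step 4): q3. After xy (step 8): q1.
They differ (q3 ≠ q1), so y is not a cycle from the state after x; this split is not the one the pumping-lemma construction produces, and pumping y need not keep the string in L(D).

no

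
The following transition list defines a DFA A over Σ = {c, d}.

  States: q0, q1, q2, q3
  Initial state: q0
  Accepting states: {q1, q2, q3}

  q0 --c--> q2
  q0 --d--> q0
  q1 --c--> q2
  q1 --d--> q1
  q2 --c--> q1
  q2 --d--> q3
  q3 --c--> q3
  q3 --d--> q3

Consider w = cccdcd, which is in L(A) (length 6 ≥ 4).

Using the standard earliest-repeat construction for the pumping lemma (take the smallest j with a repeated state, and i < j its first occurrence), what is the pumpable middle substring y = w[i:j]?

cc

State sequence: q0 -c-> q2 -c-> q1 -c-> q2 -d-> q3 -c-> q3 -d-> q3
First repeat at step 3: q2 was already visited.

So i = 1, j = 3, giving x = w[0:1] = c, y = w[1:3] = cc, z = w[3:6] = dcd.
Check: |xy| = 3 ≤ 4 and |y| = 2 ≥ 1. Reading y takes A from q2 back to q2, so every xyⁱz is accepted.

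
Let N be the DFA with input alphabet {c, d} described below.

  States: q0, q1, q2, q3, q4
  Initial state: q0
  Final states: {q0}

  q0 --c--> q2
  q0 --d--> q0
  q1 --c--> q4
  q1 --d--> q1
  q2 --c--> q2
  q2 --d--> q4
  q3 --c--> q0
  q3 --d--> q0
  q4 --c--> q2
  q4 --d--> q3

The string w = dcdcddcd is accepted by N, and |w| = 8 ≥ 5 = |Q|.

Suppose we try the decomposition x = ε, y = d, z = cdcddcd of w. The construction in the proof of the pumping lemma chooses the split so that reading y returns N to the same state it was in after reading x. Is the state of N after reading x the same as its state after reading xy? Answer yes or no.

yes

State sequence: q0 -d-> q0

After x (step 0): q0. After xy (step 1): q0.
They match, so y = d drives N around a cycle from q0 back to itself; pumping y any number of times keeps N in q0 before reading z, and xyⁱz ∈ L(N) for every i ≥ 0.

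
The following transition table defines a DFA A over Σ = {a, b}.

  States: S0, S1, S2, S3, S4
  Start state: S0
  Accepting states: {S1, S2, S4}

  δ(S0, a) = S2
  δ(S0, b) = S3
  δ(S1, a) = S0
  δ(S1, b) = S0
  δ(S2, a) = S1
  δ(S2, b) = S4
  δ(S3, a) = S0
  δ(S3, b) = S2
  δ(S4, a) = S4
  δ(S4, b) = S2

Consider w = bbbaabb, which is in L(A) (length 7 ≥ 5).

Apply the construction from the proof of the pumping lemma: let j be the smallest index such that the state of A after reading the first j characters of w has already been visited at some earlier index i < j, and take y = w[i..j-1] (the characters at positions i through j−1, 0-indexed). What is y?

Run of A on w = b b b a a b b:
  step 0: S0  (start)
  step 1: S3  (read b: S0→S3)
  step 2: S2  (read b: S3→S2)
  step 3: S4  (read b: S2→S4)
  step 4: S4  (read a: S4→S4)   ← first repeat (S4 seen earlier)
  step 5: S4  (read a: S4→S4)
  step 6: S2  (read b: S4→S2)
  step 7: S4  (read b: S2→S4)

So i = 3, j = 4, giving x = w[0:3] = bbb, y = w[3:4] = a, z = w[4:7] = abb.
Check: |xy| = 4 ≤ 5 and |y| = 1 ≥ 1. Reading y takes A from S4 back to S4, so every xyⁱz is accepted.

a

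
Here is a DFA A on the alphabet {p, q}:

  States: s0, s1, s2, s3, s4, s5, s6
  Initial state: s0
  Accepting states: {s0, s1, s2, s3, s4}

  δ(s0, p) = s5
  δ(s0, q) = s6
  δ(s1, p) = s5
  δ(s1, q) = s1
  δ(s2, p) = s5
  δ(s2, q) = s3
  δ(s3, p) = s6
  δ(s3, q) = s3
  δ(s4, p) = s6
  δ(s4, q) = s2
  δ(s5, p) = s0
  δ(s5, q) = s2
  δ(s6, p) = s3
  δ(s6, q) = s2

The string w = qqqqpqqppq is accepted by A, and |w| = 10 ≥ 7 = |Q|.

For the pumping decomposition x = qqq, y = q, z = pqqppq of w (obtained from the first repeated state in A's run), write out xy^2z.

xy^2z = qqq·q·q·pqqppq = qqqqqpqqppq.
Reading y = q takes A from s3 back to s3, so after x·y·y the machine is still in s3, and z then leads to the accepting state s3. Hence qqqqqpqqppq ∈ L(A).

qqqqqpqqppq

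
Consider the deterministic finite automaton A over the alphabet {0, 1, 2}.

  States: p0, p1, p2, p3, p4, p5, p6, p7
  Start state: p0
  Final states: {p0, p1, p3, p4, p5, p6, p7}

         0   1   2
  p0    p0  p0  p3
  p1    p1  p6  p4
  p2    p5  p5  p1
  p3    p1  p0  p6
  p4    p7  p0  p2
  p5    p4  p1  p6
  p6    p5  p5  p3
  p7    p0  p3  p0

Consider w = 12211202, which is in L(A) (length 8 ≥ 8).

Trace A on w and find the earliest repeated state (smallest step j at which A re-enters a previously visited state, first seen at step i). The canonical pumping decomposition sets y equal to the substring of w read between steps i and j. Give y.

State sequence: p0 -1-> p0 -2-> p3 -2-> p6 -1-> p5 -1-> p1 -2-> p4 -0-> p7 -2-> p0
First repeat at step 1: p0 was already visited.

So i = 0, j = 1, giving x = w[0:0] = ε, y = w[0:1] = 1, z = w[1:8] = 2211202.
Check: |xy| = 1 ≤ 8 and |y| = 1 ≥ 1. Reading y takes A from p0 back to p0, so every xyⁱz is accepted.
Since A has 8 states, any run of length ≥ 8 visits 8+1 states, so by pigeonhole some state repeats within the first 8 steps — that repeat gives the pumpable loop.

1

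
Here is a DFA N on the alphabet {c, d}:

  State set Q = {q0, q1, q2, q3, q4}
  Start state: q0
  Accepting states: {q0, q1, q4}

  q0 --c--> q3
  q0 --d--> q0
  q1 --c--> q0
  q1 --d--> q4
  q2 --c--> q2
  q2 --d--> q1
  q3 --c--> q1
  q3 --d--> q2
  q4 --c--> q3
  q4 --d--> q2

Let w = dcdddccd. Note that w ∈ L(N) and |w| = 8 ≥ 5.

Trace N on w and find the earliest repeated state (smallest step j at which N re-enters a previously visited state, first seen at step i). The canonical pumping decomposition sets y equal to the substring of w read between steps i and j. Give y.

d

State sequence: q0 -d-> q0 -c-> q3 -d-> q2 -d-> q1 -d-> q4 -c-> q3 -c-> q1 -d-> q4
First repeat at step 1: q0 was already visited.

So i = 0, j = 1, giving x = w[0:0] = ε, y = w[0:1] = d, z = w[1:8] = cdddccd.
Check: |xy| = 1 ≤ 5 and |y| = 1 ≥ 1. Reading y takes N from q0 back to q0, so every xyⁱz is accepted.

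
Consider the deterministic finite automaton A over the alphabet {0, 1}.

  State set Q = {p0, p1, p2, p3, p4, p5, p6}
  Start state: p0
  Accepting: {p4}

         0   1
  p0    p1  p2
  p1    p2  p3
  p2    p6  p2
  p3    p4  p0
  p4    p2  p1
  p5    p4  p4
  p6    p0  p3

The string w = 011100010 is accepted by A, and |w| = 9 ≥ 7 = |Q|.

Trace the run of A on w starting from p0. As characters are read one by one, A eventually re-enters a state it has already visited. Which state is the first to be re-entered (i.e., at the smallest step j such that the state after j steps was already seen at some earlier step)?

Run of A on w = 0 1 1 1 0 0 0 1 0:
  step 0: p0  (start)
  step 1: p1  (read 0: p0→p1)
  step 2: p3  (read 1: p1→p3)
  step 3: p0  (read 1: p3→p0)   ← first repeat (p0 seen earlier)
  step 4: p2  (read 1: p0→p2)
  step 5: p6  (read 0: p2→p6)
  step 6: p0  (read 0: p6→p0)
  step 7: p1  (read 0: p0→p1)
  step 8: p3  (read 1: p1→p3)
  step 9: p4  (read 0: p3→p4)

The earliest repeat is at step j = 3: A is in p0, which it already visited at step i = 0.

p0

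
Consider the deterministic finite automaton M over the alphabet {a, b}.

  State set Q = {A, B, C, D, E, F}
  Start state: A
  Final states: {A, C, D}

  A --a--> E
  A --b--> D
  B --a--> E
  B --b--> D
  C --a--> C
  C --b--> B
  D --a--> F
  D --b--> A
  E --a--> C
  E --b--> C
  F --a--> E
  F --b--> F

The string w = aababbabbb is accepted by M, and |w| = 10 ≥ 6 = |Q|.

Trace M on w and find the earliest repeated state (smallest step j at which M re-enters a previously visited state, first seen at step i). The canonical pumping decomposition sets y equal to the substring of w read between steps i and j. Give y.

State sequence: A -a-> E -a-> C -b-> B -a-> E -b-> C -b-> B -a-> E -b-> C -b-> B -b-> D
First repeat at step 4: E was already visited.

So i = 1, j = 4, giving x = w[0:1] = a, y = w[1:4] = aba, z = w[4:10] = bbabbb.
Check: |xy| = 4 ≤ 6 and |y| = 3 ≥ 1. Reading y takes M from E back to E, so every xyⁱz is accepted.

aba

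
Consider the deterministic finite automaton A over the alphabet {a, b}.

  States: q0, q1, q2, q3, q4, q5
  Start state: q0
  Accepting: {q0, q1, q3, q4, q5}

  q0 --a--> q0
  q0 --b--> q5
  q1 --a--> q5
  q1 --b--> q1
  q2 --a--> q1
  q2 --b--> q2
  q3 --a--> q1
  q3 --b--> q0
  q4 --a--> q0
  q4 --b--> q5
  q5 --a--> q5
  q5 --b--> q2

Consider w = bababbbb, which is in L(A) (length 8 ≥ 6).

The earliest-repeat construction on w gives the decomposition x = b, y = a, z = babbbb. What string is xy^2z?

baababbbb

xy^2z = b·a·a·babbbb = baababbbb.
Reading y = a takes A from q5 back to q5, so after x·y·y the machine is still in q5, and z then leads to the accepting state q1. Hence baababbbb ∈ L(A).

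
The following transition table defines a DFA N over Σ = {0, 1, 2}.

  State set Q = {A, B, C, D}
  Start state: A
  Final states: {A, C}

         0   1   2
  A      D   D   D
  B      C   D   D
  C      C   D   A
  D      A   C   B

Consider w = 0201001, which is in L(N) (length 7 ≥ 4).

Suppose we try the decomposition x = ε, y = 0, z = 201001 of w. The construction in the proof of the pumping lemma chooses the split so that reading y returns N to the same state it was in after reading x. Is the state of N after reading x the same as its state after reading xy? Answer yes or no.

State sequence: A -0-> D

After x (step 0): A. After xy (step 1): D.
They differ (A ≠ D), so y is not a cycle from the state after x; this split is not the one the pumping-lemma construction produces, and pumping y need not keep the string in L(N).

no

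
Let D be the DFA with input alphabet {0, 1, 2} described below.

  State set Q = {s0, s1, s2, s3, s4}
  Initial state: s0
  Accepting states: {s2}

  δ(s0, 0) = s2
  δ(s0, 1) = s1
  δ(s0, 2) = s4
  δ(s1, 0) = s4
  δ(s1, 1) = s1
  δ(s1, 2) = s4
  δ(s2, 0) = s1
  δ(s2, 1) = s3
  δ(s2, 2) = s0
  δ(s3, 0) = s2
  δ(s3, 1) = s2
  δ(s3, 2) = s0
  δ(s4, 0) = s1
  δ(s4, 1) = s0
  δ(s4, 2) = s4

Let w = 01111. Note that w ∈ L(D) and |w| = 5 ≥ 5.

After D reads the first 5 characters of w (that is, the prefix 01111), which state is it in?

s2

State sequence: s0 -0-> s2 -1-> s3 -1-> s2 -1-> s3 -1-> s2

After reading 5 characters, D is in state s2.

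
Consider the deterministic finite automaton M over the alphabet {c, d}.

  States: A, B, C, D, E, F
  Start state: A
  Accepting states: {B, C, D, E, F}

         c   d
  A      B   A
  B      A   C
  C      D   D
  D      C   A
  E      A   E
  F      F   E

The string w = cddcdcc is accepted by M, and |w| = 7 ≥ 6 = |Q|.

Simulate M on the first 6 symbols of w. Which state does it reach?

State sequence: A -c-> B -d-> C -d-> D -c-> C -d-> D -c-> C

After reading 6 characters, M is in state C.

C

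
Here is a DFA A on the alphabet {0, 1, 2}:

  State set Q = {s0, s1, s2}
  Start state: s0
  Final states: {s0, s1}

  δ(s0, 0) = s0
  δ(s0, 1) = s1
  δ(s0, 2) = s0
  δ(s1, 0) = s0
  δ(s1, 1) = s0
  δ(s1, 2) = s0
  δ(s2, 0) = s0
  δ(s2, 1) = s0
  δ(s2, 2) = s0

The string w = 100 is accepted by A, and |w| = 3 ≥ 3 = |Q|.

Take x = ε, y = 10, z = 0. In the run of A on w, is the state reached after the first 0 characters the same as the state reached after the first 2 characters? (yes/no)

yes

Run of A on the first 2 characters of w = 1 0:
  step 0: s0  (start)
  step 1: s1  (read 1: s0→s1)
  step 2: s0  (read 0: s1→s0)

After x (step 0): s0. After xy (step 2): s0.
They match, so y = 10 drives A around a cycle from s0 back to itself; pumping y any number of times keeps A in s0 before reading z, and xyⁱz ∈ L(A) for every i ≥ 0.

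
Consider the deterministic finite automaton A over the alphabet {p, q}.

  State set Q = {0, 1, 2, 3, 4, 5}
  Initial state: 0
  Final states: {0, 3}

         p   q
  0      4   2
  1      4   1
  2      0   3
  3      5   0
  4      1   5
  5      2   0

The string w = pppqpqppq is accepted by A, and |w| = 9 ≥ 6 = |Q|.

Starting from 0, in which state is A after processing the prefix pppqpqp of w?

Run of A on the first 7 characters of w = p p p q p q p:
  step 0: 0  (start)
  step 1: 4  (read p: 0→4)
  step 2: 1  (read p: 4→1)
  step 3: 4  (read p: 1→4)
  step 4: 5  (read q: 4→5)
  step 5: 2  (read p: 5→2)
  step 6: 3  (read q: 2→3)
  step 7: 5  (read p: 3→5)

After reading 7 characters, A is in state 5.

5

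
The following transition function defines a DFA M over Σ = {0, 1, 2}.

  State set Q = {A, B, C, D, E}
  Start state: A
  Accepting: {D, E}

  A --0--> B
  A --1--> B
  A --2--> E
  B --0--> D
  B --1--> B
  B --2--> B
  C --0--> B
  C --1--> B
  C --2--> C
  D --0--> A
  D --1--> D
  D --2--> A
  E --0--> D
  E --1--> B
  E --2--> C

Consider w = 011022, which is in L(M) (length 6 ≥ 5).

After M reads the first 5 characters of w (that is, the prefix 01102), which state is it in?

State sequence: A -0-> B -1-> B -1-> B -0-> D -2-> A

After reading 5 characters, M is in state A.
(This kind of state-tracing is the core of the pumping-lemma construction: with 5 states, pigeonhole forces a repeat within the first 5 steps.)

A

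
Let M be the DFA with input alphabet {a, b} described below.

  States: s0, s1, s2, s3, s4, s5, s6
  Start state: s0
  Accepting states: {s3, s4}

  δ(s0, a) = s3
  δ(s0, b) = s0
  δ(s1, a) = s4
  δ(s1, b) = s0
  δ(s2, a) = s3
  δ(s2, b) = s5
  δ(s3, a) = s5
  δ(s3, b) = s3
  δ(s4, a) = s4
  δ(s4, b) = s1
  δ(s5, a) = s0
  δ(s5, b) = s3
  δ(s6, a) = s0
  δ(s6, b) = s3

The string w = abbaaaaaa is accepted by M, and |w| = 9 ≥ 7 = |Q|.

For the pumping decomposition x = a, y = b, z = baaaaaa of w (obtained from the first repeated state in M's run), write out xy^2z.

abbbaaaaaa

xy^2z = a·b·b·baaaaaa = abbbaaaaaa.
Reading y = b takes M from s3 back to s3, so after x·y·y the machine is still in s3, and z then leads to the accepting state s3. Hence abbbaaaaaa ∈ L(M).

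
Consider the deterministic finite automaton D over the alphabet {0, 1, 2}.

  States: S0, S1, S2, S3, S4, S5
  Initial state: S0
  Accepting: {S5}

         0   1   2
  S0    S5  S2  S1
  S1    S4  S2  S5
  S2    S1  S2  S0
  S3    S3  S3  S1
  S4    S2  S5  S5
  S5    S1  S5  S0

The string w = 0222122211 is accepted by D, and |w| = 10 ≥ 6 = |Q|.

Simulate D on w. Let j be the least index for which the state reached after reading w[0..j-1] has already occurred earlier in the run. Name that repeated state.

S0

Run of D on w = 0 2 2 2 1 2 2 2 1 1:
  step 0: S0  (start)
  step 1: S5  (read 0: S0→S5)
  step 2: S0  (read 2: S5→S0)   ← first repeat (S0 seen earlier)
  step 3: S1  (read 2: S0→S1)
  step 4: S5  (read 2: S1→S5)
  step 5: S5  (read 1: S5→S5)
  step 6: S0  (read 2: S5→S0)
  step 7: S1  (read 2: S0→S1)
  step 8: S5  (read 2: S1→S5)
  step 9: S5  (read 1: S5→S5)
  step 10: S5  (read 1: S5→S5)

The earliest repeat is at step j = 2: D is in S0, which it already visited at step i = 0.
Pumping length from the standard proof: p = 6 (the number of states). The repeated state found above gives |xy| = j ≤ 6 and |y| = j − i ≥ 1.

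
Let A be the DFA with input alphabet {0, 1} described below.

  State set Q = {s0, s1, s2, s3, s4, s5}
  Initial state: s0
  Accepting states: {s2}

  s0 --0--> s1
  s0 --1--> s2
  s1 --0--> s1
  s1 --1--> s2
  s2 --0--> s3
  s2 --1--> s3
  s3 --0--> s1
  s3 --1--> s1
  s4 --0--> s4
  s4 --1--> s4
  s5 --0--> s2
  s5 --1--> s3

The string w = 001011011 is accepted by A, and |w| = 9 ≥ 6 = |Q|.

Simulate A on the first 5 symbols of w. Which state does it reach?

s1

State sequence: s0 -0-> s1 -0-> s1 -1-> s2 -0-> s3 -1-> s1

After reading 5 characters, A is in state s1.
(This kind of state-tracing is the core of the pumping-lemma construction: with 6 states, pigeonhole forces a repeat within the first 6 steps.)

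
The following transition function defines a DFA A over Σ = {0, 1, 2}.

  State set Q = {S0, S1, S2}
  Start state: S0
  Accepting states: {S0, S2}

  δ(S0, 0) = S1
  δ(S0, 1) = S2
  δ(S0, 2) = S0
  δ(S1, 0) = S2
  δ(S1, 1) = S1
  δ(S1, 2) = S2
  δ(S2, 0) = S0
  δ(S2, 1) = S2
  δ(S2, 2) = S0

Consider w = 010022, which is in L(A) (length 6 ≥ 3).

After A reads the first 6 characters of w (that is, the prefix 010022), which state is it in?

S0

Run of A on the first 6 characters of w = 0 1 0 0 2 2:
  step 0: S0  (start)
  step 1: S1  (read 0: S0→S1)
  step 2: S1  (read 1: S1→S1)
  step 3: S2  (read 0: S1→S2)
  step 4: S0  (read 0: S2→S0)
  step 5: S0  (read 2: S0→S0)
  step 6: S0  (read 2: S0→S0)

After reading 6 characters, A is in state S0.
(This kind of state-tracing is the core of the pumping-lemma construction: with 3 states, pigeonhole forces a repeat within the first 3 steps.)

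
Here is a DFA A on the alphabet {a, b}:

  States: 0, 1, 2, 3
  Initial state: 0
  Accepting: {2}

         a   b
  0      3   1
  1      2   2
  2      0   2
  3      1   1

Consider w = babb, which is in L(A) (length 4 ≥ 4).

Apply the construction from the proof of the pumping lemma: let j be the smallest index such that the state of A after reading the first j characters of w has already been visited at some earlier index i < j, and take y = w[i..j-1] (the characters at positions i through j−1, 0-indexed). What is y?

b

State sequence: 0 -b-> 1 -a-> 2 -b-> 2 -b-> 2
First repeat at step 3: 2 was already visited.

So i = 2, j = 3, giving x = w[0:2] = ba, y = w[2:3] = b, z = w[3:4] = b.
Check: |xy| = 3 ≤ 4 and |y| = 1 ≥ 1. Reading y takes A from 2 back to 2, so every xyⁱz is accepted.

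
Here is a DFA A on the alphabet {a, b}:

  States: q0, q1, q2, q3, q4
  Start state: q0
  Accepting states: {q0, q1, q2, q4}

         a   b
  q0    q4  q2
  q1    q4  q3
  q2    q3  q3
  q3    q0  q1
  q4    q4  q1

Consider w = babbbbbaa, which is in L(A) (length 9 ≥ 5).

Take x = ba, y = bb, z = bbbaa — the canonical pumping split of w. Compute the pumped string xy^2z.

babbbbbbbaa

xy^2z = ba·bb·bb·bbbaa = babbbbbbbaa.
Reading y = bb takes A from q3 back to q3, so after x·y·y the machine is still in q3, and z then leads to the accepting state q4. Hence babbbbbbbaa ∈ L(A).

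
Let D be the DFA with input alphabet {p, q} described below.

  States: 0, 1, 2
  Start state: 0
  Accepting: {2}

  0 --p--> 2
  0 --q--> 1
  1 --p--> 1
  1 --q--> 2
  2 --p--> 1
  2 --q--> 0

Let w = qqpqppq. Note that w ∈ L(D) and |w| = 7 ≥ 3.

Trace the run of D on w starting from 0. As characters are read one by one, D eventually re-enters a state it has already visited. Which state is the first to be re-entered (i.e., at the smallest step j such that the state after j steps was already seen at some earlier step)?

1

Run of D on w = q q p q p p q:
  step 0: 0  (start)
  step 1: 1  (read q: 0→1)
  step 2: 2  (read q: 1→2)
  step 3: 1  (read p: 2→1)   ← first repeat (1 seen earlier)
  step 4: 2  (read q: 1→2)
  step 5: 1  (read p: 2→1)
  step 6: 1  (read p: 1→1)
  step 7: 2  (read q: 1→2)

The earliest repeat is at step j = 3: D is in 1, which it already visited at step i = 1.
Since D has 3 states, any run of length ≥ 3 visits 3+1 states, so by pigeonhole some state repeats within the first 3 steps — that repeat gives the pumpable loop.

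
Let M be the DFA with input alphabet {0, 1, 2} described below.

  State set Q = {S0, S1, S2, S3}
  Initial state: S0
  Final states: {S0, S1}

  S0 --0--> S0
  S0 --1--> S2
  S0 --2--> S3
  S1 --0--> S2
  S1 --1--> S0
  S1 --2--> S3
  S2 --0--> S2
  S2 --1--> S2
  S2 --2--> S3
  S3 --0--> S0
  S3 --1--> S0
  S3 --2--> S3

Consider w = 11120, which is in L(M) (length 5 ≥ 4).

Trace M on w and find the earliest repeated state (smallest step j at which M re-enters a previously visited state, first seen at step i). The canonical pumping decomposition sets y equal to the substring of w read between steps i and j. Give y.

1

State sequence: S0 -1-> S2 -1-> S2 -1-> S2 -2-> S3 -0-> S0
First repeat at step 2: S2 was already visited.

So i = 1, j = 2, giving x = w[0:1] = 1, y = w[1:2] = 1, z = w[2:5] = 120.
Check: |xy| = 2 ≤ 4 and |y| = 1 ≥ 1. Reading y takes M from S2 back to S2, so every xyⁱz is accepted.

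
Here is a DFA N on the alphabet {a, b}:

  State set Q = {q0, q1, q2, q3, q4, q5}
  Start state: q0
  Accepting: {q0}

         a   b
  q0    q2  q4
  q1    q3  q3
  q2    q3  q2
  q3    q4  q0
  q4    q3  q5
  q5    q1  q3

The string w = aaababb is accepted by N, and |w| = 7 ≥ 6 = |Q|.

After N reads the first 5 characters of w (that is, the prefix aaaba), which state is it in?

Run of N on the first 5 characters of w = a a a b a:
  step 0: q0  (start)
  step 1: q2  (read a: q0→q2)
  step 2: q3  (read a: q2→q3)
  step 3: q4  (read a: q3→q4)
  step 4: q5  (read b: q4→q5)
  step 5: q1  (read a: q5→q1)

After reading 5 characters, N is in state q1.
(This kind of state-tracing is the core of the pumping-lemma construction: with 6 states, pigeonhole forces a repeat within the first 6 steps.)

q1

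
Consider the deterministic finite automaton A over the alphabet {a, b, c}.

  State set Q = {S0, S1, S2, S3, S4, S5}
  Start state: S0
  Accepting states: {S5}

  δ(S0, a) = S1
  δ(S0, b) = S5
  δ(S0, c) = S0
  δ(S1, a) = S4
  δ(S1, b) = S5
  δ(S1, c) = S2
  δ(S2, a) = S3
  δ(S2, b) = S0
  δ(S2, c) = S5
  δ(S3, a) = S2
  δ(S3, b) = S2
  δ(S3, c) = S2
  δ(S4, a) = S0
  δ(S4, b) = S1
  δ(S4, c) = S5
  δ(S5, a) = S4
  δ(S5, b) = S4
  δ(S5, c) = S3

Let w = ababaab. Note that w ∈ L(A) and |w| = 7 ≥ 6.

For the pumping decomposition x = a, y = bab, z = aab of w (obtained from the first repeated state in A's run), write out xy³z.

xy^3z = a·bab·bab·bab·aab = ababbabbabaab.
Reading y = bab takes A from S1 back to S1, so after x·y·y·y the machine is still in S1, and z then leads to the accepting state S5. Hence ababbabbabaab ∈ L(A).

ababbabbabaab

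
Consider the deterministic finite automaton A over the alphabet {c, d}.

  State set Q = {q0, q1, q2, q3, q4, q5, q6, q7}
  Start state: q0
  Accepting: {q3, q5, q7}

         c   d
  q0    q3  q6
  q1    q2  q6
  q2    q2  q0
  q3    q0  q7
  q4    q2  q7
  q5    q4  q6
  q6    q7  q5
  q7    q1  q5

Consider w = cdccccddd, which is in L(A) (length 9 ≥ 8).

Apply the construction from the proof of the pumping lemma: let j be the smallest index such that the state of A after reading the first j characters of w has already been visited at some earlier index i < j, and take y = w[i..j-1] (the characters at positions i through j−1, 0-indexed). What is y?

c

State sequence: q0 -c-> q3 -d-> q7 -c-> q1 -c-> q2 -c-> q2 -c-> q2 -d-> q0 -d-> q6 -d-> q5
First repeat at step 5: q2 was already visited.

So i = 4, j = 5, giving x = w[0:4] = cdcc, y = w[4:5] = c, z = w[5:9] = cddd.
Check: |xy| = 5 ≤ 8 and |y| = 1 ≥ 1. Reading y takes A from q2 back to q2, so every xyⁱz is accepted.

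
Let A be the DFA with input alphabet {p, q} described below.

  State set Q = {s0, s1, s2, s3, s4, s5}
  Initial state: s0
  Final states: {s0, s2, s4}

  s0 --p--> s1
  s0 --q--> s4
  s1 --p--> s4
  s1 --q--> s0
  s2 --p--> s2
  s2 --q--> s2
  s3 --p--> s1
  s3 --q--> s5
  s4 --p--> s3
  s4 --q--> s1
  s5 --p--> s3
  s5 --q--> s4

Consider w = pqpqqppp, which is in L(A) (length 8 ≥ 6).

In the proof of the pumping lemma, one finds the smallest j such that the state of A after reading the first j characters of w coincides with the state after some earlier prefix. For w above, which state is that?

Run of A on w = p q p q q p p p:
  step 0: s0  (start)
  step 1: s1  (read p: s0→s1)
  step 2: s0  (read q: s1→s0)   ← first repeat (s0 seen earlier)
  step 3: s1  (read p: s0→s1)
  step 4: s0  (read q: s1→s0)
  step 5: s4  (read q: s0→s4)
  step 6: s3  (read p: s4→s3)
  step 7: s1  (read p: s3→s1)
  step 8: s4  (read p: s1→s4)

The earliest repeat is at step j = 2: A is in s0, which it already visited at step i = 0.
The DFA has 6 states, so the proof of the pumping lemma guarantees a repeated state among the first 6+1 visited; the segment between the two visits is the pumpable y.

s0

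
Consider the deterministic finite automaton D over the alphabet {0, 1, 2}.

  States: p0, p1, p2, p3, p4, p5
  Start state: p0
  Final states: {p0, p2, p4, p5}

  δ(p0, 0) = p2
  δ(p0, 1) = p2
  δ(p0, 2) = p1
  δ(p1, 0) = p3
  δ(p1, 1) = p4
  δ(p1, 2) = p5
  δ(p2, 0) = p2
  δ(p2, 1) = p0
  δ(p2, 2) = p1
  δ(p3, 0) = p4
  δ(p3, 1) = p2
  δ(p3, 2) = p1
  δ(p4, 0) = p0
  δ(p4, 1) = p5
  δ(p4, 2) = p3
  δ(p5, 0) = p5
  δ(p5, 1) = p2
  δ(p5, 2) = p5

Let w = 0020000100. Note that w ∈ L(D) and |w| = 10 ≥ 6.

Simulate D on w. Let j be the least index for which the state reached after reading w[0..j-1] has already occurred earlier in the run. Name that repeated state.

p2

Run of D on w = 0 0 2 0 0 0 0 1 0 0:
  step 0: p0  (start)
  step 1: p2  (read 0: p0→p2)
  step 2: p2  (read 0: p2→p2)   ← first repeat (p2 seen earlier)
  step 3: p1  (read 2: p2→p1)
  step 4: p3  (read 0: p1→p3)
  step 5: p4  (read 0: p3→p4)
  step 6: p0  (read 0: p4→p0)
  step 7: p2  (read 0: p0→p2)
  step 8: p0  (read 1: p2→p0)
  step 9: p2  (read 0: p0→p2)
  step 10: p2  (read 0: p2→p2)

The earliest repeat is at step j = 2: D is in p2, which it already visited at step i = 1.
The DFA has 6 states, so the proof of the pumping lemma guarantees a repeated state among the first 6+1 visited; the segment between the two visits is the pumpable y.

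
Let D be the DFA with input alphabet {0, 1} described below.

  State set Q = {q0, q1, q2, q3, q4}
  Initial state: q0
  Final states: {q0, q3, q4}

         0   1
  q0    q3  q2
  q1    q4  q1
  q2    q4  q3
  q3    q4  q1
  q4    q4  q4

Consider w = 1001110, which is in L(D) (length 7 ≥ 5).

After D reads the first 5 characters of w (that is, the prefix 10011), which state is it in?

q4

State sequence: q0 -1-> q2 -0-> q4 -0-> q4 -1-> q4 -1-> q4

After reading 5 characters, D is in state q4.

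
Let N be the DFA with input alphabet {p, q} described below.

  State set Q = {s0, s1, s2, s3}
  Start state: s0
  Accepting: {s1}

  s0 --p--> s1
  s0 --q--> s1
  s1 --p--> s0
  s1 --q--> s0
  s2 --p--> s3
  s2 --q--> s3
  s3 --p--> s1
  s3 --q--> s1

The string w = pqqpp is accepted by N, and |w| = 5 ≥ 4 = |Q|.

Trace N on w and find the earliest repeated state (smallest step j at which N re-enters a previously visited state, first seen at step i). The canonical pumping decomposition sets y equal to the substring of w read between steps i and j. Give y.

pq

State sequence: s0 -p-> s1 -q-> s0 -q-> s1 -p-> s0 -p-> s1
First repeat at step 2: s0 was already visited.

So i = 0, j = 2, giving x = w[0:0] = ε, y = w[0:2] = pq, z = w[2:5] = qpp.
Check: |xy| = 2 ≤ 4 and |y| = 2 ≥ 1. Reading y takes N from s0 back to s0, so every xyⁱz is accepted.
With |Q| = 4, pigeonhole forces a state repeat no later than step 4; the substring read between the first and second visits to that state can be pumped.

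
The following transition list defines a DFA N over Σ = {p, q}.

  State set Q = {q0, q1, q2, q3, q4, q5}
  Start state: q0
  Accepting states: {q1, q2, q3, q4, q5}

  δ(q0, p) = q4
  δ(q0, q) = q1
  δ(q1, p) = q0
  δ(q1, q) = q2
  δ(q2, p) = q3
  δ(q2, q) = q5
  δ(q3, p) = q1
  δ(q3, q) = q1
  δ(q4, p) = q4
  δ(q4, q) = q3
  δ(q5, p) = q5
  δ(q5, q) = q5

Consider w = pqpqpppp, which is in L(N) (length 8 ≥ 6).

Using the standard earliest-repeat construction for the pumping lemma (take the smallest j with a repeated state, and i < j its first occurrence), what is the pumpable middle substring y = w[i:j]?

pqp

State sequence: q0 -p-> q4 -q-> q3 -p-> q1 -q-> q2 -p-> q3 -p-> q1 -p-> q0 -p-> q4
First repeat at step 5: q3 was already visited.

So i = 2, j = 5, giving x = w[0:2] = pq, y = w[2:5] = pqp, z = w[5:8] = ppp.
Check: |xy| = 5 ≤ 6 and |y| = 3 ≥ 1. Reading y takes N from q3 back to q3, so every xyⁱz is accepted.
With |Q| = 6, pigeonhole forces a state repeat no later than step 6; the substring read between the first and second visits to that state can be pumped.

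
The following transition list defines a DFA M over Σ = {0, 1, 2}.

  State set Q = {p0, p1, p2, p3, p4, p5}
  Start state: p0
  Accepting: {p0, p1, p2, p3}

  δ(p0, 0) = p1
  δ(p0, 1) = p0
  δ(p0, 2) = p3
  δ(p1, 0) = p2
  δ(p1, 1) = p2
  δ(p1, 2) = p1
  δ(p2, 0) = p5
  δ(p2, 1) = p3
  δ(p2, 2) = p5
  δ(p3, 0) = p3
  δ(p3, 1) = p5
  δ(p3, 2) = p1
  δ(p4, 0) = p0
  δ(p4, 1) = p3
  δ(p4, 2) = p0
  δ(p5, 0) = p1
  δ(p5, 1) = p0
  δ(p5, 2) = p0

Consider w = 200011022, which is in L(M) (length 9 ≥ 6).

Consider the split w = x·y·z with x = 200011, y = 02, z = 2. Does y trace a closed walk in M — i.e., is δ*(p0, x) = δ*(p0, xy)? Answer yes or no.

no

State sequence: p0 -2-> p3 -0-> p3 -0-> p3 -0-> p3 -1-> p5 -1-> p0 -0-> p1 -2-> p1

After x (step 6): p0. After xy (step 8): p1.
They differ (p0 ≠ p1), so y is not a cycle from the state after x; this split is not the one the pumping-lemma construction produces, and pumping y need not keep the string in L(M).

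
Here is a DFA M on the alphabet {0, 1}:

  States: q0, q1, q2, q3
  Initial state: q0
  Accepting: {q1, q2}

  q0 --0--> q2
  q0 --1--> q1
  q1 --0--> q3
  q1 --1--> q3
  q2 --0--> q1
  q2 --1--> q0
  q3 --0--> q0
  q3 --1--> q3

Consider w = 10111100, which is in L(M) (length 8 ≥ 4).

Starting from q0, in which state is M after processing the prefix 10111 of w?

Run of M on the first 5 characters of w = 1 0 1 1 1:
  step 0: q0  (start)
  step 1: q1  (read 1: q0→q1)
  step 2: q3  (read 0: q1→q3)
  step 3: q3  (read 1: q3→q3)
  step 4: q3  (read 1: q3→q3)
  step 5: q3  (read 1: q3→q3)

After reading 5 characters, M is in state q3.

q3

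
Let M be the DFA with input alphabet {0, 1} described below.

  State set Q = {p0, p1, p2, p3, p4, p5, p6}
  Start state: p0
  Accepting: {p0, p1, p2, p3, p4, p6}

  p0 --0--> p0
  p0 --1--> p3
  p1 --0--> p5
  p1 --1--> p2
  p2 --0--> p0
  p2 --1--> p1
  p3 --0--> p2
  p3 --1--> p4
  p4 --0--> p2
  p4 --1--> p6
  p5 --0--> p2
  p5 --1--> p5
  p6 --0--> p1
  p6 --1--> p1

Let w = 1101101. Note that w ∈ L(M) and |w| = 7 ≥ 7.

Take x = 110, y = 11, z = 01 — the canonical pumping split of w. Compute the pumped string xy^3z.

11011111101

xy^3z = 110·11·11·11·01 = 11011111101.
Reading y = 11 takes M from p2 back to p2, so after x·y·y·y the machine is still in p2, and z then leads to the accepting state p3. Hence 11011111101 ∈ L(M).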